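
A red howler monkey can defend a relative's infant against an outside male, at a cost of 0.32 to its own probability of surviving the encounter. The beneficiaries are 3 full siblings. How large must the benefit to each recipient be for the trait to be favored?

r to a full sibling = 0.5 (full sibs share both parents — two paths of length 2: r = 2·(1/2)^2 = 1/2).
Hamilton's rule with n recipients of equal r: n·r·B > C, so B > C/(n·r) = 0.32/(3·0.5) = 0.2133.

0.2133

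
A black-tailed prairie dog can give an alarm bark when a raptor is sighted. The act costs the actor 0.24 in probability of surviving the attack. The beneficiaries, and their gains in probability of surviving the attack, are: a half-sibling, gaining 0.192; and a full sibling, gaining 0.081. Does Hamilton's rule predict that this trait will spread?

No

Hamilton's rule: the trait is favored when the sum of r·B over every recipient exceeds the actor's cost C.
r to a half-sibling = 0.25 (half-sibs share one parent — one path of length 2: r = (1/2)^2 = 1/4).
r to a full sibling = 0.5 (full sibs share both parents — two paths of length 2: r = 2·(1/2)^2 = 1/2).
Summing one r·B term per recipient: 1·0.25·0.192 + 1·0.5·0.081 = 0.0885.
0.0885 < 0.24: the indirect benefit is less than the cost.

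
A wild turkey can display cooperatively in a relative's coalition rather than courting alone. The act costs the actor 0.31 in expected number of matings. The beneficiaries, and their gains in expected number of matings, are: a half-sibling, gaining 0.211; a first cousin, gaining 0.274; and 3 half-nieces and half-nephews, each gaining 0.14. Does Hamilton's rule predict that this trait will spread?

Hamilton's rule: the trait is favored when the sum of r·B over every recipient exceeds the actor's cost C.
r to a half-sibling = 0.25 (half-sibs share one parent — one path of length 2: r = (1/2)^2 = 1/4).
r to a first cousin = 1/8 (first cousins share one grandparent pair — two paths of length 4: r = 2·(1/2)^4 = 1/8).
r to a half-niece or half-nephew = 1/8 (half-aunt/uncle↔niece/nephew: one path of length 3: r = (1/2)^3 = 1/8).
Summing one r·B term per recipient: 1·0.25·0.211 + 1·0.125·0.274 + 3·0.125·0.14 = 0.1395.
0.1395 < 0.31: the indirect benefit is less than the cost.

No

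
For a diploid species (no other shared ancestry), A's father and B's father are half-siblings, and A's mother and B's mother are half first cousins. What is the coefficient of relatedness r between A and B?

0.078125

Independent pedigree routes through distinct common ancestors add.
A and B are related in two ways: half first cousins through their fathers (r = 1/16) and half second cousins through their mothers (r = 1/64).
r = 1/16 + 1/64 = 0.078125.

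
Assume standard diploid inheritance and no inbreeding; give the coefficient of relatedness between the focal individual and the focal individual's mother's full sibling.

Each parent–offspring link contributes a factor of 1/2, and independent paths through distinct common ancestors add.
Full aunt/uncle↔niece/nephew: two paths of length 3 through the shared grandparent pair: r = 2·(1/2)^3 = 1/4.

0.25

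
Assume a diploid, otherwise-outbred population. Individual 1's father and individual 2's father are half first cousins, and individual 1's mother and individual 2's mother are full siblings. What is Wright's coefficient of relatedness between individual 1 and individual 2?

0.140625

Relatedness sums over independent paths through distinct common ancestors.
Individual 1 and individual 2 are related in two ways: half second cousins through their fathers (r = 1/64) and first cousins through their mothers (r = 1/8).
r = 1/64 + 1/8 = 9/64 = 0.140625.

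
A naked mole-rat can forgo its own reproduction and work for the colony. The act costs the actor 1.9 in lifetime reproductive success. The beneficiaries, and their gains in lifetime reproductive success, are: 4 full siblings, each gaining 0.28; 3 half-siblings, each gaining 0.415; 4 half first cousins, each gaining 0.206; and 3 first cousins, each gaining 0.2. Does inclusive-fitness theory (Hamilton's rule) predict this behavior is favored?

Hamilton's rule: the trait is favored when the sum of r·B over every recipient exceeds the actor's cost C.
r to a full sibling = 0.5 (full sibs share both parents — two paths of length 2: r = 2·(1/2)^2 = 1/2).
r to a half-sibling = 0.25 (half-sibs share one parent — one path of length 2: r = (1/2)^2 = 1/4).
r to a half first cousin = 0.0625 (half first cousins share one grandparent — one path of length 4: r = (1/2)^4 = 1/16).
r to a first cousin = 0.125 (first cousins share one grandparent pair — two paths of length 4: r = 2·(1/2)^4 = 1/8).
Summing one r·B term per recipient: 4·0.5·0.28 + 3·0.25·0.415 + 4·0.0625·0.206 + 3·0.125·0.2 = 0.99775.
0.99775 < 1.9: the indirect benefit is less than the cost.

No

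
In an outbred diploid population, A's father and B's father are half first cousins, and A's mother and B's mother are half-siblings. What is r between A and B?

Wright's path rule: contributions from independent ancestry routes add.
A and B are related in two ways: half second cousins through their fathers (r = 1/64) and half first cousins through their mothers (r = 1/16).
r = 1/64 + 1/16 = 0.078125.

0.078125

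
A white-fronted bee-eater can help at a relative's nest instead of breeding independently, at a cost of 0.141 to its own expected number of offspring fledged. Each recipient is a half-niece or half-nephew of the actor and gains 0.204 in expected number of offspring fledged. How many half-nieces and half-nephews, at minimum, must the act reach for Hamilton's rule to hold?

6

r to a half-niece or half-nephew = 0.125 (half-aunt/uncle↔niece/nephew: one path of length 3: r = (1/2)^3 = 1/8).
Hamilton's rule: n·r·B > C  ⇒  n > C/(r·B) = 0.141/(0.125·0.204) = 5.529.
The smallest integer exceeding 5.529 is 6.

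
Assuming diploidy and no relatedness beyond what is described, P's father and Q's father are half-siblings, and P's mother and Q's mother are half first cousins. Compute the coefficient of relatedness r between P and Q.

0.078125

Relatedness sums over independent paths through distinct common ancestors.
P and Q are related in two ways: half first cousins through their fathers (r = 1/16) and half second cousins through their mothers (r = 1/64).
r = 1/16 + 1/64 = 0.078125.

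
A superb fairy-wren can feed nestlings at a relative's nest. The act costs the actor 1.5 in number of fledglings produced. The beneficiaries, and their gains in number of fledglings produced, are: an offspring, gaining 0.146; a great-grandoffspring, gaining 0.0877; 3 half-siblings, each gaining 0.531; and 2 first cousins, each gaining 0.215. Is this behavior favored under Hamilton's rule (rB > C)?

No

Hamilton's rule: the trait is favored when the sum of r·B over every recipient exceeds the actor's cost C.
r to an offspring = 1/2 (one parent–offspring link: r = (1/2)^1 = 1/2).
r to a great-grandoffspring = 0.125 (three parent–offspring links: r = (1/2)^3 = 1/8).
r to a half-sibling = 1/4 (half-sibs share one parent — one path of length 2: r = (1/2)^2 = 1/4).
r to a first cousin = 0.125 (first cousins share one grandparent pair — two paths of length 4: r = 2·(1/2)^4 = 1/8).
Summing one r·B term per recipient: 1·0.5·0.146 + 1·0.125·0.0877 + 3·0.25·0.531 + 2·0.125·0.215 = 0.5359625.
0.5359625 < 1.5: the indirect benefit is less than the cost.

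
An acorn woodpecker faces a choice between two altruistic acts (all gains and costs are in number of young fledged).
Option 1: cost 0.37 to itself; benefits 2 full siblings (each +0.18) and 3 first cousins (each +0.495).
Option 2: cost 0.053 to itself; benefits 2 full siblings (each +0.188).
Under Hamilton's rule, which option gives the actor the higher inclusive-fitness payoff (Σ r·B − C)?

Option 1: r to a full sibling = 0.5.
Option 1: r to a first cousin = 0.125.
Option 1: Σ r·B − C = (2·0.5·0.18 + 3·0.125·0.495) − 0.37 = -0.004375.
Option 2: r to a full sibling = 0.5.
Option 2: Σ r·B − C = (2·0.5·0.188) − 0.053 = 0.135.
Option 2 has the higher net inclusive-fitness payoff.

Option 2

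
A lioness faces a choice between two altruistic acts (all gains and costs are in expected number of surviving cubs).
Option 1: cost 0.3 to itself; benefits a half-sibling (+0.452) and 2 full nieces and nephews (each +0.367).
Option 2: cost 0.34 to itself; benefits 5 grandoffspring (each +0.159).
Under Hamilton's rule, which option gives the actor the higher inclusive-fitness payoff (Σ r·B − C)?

Option 1: r to a half-sibling = 0.25.
Option 1: r to a full niece or nephew = 0.25.
Option 1: Σ r·B − C = (1·0.25·0.452 + 2·0.25·0.367) − 0.3 = -0.0035.
Option 2: r to a grandoffspring = 0.25.
Option 2: Σ r·B − C = (5·0.25·0.159) − 0.34 = -0.14125.
Option 1 has the higher net inclusive-fitness payoff.

Option 1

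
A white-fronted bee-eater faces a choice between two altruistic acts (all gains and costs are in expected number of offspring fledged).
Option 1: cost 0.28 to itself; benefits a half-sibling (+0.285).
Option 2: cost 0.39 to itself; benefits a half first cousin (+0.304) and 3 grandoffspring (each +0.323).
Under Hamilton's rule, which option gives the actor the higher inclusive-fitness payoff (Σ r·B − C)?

Option 1: r to a half-sibling = 0.25.
Option 1: Σ r·B − C = (1·0.25·0.285) − 0.28 = -0.20875.
Option 2: r to a half first cousin = 0.0625.
Option 2: r to a grandoffspring = 0.25.
Option 2: Σ r·B − C = (1·0.0625·0.304 + 3·0.25·0.323) − 0.39 = -0.12875.
Option 2 has the higher net inclusive-fitness payoff.

Option 2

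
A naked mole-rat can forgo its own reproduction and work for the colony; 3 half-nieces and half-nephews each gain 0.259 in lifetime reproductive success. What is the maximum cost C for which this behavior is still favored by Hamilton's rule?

0.097125

r to a half-niece or half-nephew = 1/8 (half-aunt/uncle↔niece/nephew: one path of length 3: r = (1/2)^3 = 1/8).
Hamilton's rule: n·r·B > C, so the trait is favored while C < n·r·B = 3·0.125·0.259 = 0.097125.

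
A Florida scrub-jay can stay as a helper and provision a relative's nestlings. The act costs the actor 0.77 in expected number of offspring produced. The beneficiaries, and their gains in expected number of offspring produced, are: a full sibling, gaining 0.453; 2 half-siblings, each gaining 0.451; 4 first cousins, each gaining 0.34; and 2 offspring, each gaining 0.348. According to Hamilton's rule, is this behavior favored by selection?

Hamilton's rule: the trait is favored when the sum of r·B over every recipient exceeds the actor's cost C.
r to a full sibling = 0.5 (full sibs share both parents — two paths of length 2: r = 2·(1/2)^2 = 1/2).
r to a half-sibling = 1/4 (half-sibs share one parent — one path of length 2: r = (1/2)^2 = 1/4).
r to a first cousin = 0.125 (first cousins share one grandparent pair — two paths of length 4: r = 2·(1/2)^4 = 1/8).
r to an offspring = 1/2 (one parent–offspring link: r = (1/2)^1 = 1/2).
Summing one r·B term per recipient: 1·0.5·0.453 + 2·0.25·0.451 + 4·0.125·0.34 + 2·0.5·0.348 = 0.97.
0.97 > 0.77: the indirect benefit exceeds the cost.

Yes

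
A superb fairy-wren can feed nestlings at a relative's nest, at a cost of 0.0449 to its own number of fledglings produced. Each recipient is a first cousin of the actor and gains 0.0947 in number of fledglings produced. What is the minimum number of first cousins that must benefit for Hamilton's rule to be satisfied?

4

r to a first cousin = 0.125 (first cousins share one grandparent pair — two paths of length 4: r = 2·(1/2)^4 = 1/8).
Hamilton's rule: n·r·B > C  ⇒  n > C/(r·B) = 0.0449/(0.125·0.0947) = 3.793.
The smallest integer exceeding 3.793 is 4.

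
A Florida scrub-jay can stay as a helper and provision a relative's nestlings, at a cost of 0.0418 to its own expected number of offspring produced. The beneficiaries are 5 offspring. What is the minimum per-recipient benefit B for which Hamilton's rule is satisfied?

0.0167

r to an offspring = 1/2 (one parent–offspring link: r = (1/2)^1 = 1/2).
Hamilton's rule with n recipients of equal r: n·r·B > C, so B > C/(n·r) = 0.0418/(5·0.5) = 0.0167.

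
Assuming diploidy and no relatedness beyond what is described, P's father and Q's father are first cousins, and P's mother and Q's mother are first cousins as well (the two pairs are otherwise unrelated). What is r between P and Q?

0.0625

Wright's path rule: contributions from independent ancestry routes add.
P and Q are related in two ways: second cousins through their fathers (r = 1/32) and second cousins through their mothers (r = 1/32).
r = 1/32 + 1/32 = 0.0625.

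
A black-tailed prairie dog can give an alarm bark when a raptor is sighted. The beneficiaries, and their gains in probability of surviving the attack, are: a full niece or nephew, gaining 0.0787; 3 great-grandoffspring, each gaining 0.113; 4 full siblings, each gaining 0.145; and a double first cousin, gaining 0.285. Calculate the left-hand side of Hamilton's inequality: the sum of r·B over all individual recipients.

0.4233

r to a full niece or nephew = 0.25 (full aunt/uncle↔niece/nephew: two paths of length 3 through the shared grandparent pair: r = 2·(1/2)^3 = 1/4).
r to a great-grandoffspring = 1/8 (three parent–offspring links: r = (1/2)^3 = 1/8).
r to a full sibling = 1/2 (full sibs share both parents — two paths of length 2: r = 2·(1/2)^2 = 1/2).
r to a double first cousin = 0.25 (double first cousins share both grandparent pairs — four paths of length 4: r = 4·(1/2)^4 = 1/4).
Summing one r·B term per recipient: 1·0.25·0.0787 + 3·0.125·0.113 + 4·0.5·0.145 + 1·0.25·0.285 = 0.4233.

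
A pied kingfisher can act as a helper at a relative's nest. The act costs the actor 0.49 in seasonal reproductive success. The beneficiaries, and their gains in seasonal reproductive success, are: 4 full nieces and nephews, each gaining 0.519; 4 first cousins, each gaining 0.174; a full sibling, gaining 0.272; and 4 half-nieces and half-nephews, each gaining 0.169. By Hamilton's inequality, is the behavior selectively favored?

Yes

Hamilton's rule: the trait is favored when the sum of r·B over every recipient exceeds the actor's cost C.
r to a full niece or nephew = 0.25 (full aunt/uncle↔niece/nephew: two paths of length 3 through the shared grandparent pair: r = 2·(1/2)^3 = 1/4).
r to a first cousin = 1/8 (first cousins share one grandparent pair — two paths of length 4: r = 2·(1/2)^4 = 1/8).
r to a full sibling = 0.5 (full sibs share both parents — two paths of length 2: r = 2·(1/2)^2 = 1/2).
r to a half-niece or half-nephew = 0.125 (half-aunt/uncle↔niece/nephew: one path of length 3: r = (1/2)^3 = 1/8).
Summing one r·B term per recipient: 4·0.25·0.519 + 4·0.125·0.174 + 1·0.5·0.272 + 4·0.125·0.169 = 0.8265.
0.8265 > 0.49: the indirect benefit exceeds the cost.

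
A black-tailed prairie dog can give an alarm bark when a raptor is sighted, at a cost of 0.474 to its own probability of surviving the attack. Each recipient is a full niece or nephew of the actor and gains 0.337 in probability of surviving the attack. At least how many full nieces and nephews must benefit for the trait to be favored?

r to a full niece or nephew = 0.25 (full aunt/uncle↔niece/nephew: two paths of length 3 through the shared grandparent pair: r = 2·(1/2)^3 = 1/4).
Hamilton's rule: n·r·B > C  ⇒  n > C/(r·B) = 0.474/(0.25·0.337) = 5.626.
The smallest integer exceeding 5.626 is 6.

6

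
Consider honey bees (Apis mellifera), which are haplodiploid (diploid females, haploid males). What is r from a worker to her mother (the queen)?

One meiotic link between diploid queen and diploid daughter: r = 1/2.

0.5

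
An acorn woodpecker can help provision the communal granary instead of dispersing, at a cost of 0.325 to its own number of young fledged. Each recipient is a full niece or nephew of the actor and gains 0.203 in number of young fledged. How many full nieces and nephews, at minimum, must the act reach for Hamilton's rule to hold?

7

r to a full niece or nephew = 0.25 (full aunt/uncle↔niece/nephew: two paths of length 3 through the shared grandparent pair: r = 2·(1/2)^3 = 1/4).
Hamilton's rule: n·r·B > C  ⇒  n > C/(r·B) = 0.325/(0.25·0.203) = 6.404.
The smallest integer exceeding 6.404 is 7.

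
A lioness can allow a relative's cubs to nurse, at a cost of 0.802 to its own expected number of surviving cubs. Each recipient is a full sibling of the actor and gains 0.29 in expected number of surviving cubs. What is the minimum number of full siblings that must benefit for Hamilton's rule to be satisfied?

r to a full sibling = 1/2 (full sibs share both parents — two paths of length 2: r = 2·(1/2)^2 = 1/2).
Hamilton's rule: n·r·B > C  ⇒  n > C/(r·B) = 0.802/(0.5·0.29) = 5.531.
The smallest integer exceeding 5.531 is 6.

6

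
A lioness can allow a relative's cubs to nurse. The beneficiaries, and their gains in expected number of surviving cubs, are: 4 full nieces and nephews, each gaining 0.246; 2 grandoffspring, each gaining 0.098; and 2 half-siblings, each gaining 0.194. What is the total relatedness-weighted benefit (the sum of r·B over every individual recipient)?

r to a full niece or nephew = 0.25 (full aunt/uncle↔niece/nephew: two paths of length 3 through the shared grandparent pair: r = 2·(1/2)^3 = 1/4).
r to a grandoffspring = 1/4 (two parent–offspring links: r = (1/2)^2 = 1/4).
r to a half-sibling = 1/4 (half-sibs share one parent — one path of length 2: r = (1/2)^2 = 1/4).
Summing one r·B term per recipient: 4·0.25·0.246 + 2·0.25·0.098 + 2·0.25·0.194 = 0.392.

0.392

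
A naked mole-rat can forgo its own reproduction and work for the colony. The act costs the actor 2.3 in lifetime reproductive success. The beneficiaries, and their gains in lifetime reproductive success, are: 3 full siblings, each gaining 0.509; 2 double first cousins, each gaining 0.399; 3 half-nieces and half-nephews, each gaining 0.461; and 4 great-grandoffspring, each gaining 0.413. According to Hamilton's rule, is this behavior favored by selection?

Hamilton's rule: the trait is favored when the sum of r·B over every recipient exceeds the actor's cost C.
r to a full sibling = 0.5 (full sibs share both parents — two paths of length 2: r = 2·(1/2)^2 = 1/2).
r to a double first cousin = 0.25 (double first cousins share both grandparent pairs — four paths of length 4: r = 4·(1/2)^4 = 1/4).
r to a half-niece or half-nephew = 0.125 (half-aunt/uncle↔niece/nephew: one path of length 3: r = (1/2)^3 = 1/8).
r to a great-grandoffspring = 0.125 (three parent–offspring links: r = (1/2)^3 = 1/8).
Summing one r·B term per recipient: 3·0.5·0.509 + 2·0.25·0.399 + 3·0.125·0.461 + 4·0.125·0.413 = 1.342375.
1.342375 < 2.3: the indirect benefit is less than the cost.

No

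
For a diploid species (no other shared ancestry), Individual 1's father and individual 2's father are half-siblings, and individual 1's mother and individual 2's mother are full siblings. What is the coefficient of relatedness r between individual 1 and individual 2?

0.1875

Wright's path rule: contributions from independent ancestry routes add.
Individual 1 and individual 2 are related in two ways: half first cousins through their fathers (r = 1/16) and first cousins through their mothers (r = 1/8).
r = 1/16 + 1/8 = 3/16 = 0.1875.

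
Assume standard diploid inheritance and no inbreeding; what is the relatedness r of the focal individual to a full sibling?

0.5

Full sibs share both parents — two paths of length 2: r = 2·(1/2)^2 = 1/2.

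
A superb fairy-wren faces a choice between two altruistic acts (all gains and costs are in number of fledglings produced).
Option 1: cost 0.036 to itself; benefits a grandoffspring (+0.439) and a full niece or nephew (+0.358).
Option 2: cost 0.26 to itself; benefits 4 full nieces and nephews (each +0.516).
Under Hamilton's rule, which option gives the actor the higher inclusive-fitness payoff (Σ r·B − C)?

Option 2

Option 1: r to a grandoffspring = 0.25.
Option 1: r to a full niece or nephew = 0.25.
Option 1: Σ r·B − C = (1·0.25·0.439 + 1·0.25·0.358) − 0.036 = 0.16325.
Option 2: r to a full niece or nephew = 0.25.
Option 2: Σ r·B − C = (4·0.25·0.516) − 0.26 = 0.256.
Option 2 has the higher net inclusive-fitness payoff.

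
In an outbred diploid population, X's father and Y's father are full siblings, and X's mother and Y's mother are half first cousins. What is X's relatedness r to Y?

Relatedness sums over independent paths through distinct common ancestors.
X and Y are related in two ways: first cousins through their fathers (r = 1/8) and half second cousins through their mothers (r = 1/64).
r = 1/8 + 1/64 = 0.140625.

0.140625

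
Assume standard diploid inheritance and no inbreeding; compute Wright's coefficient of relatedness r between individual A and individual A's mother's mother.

Each parent–offspring link contributes a factor of 1/2, and independent paths through distinct common ancestors add.
Two parent–offspring links: r = (1/2)^2 = 1/4.

0.25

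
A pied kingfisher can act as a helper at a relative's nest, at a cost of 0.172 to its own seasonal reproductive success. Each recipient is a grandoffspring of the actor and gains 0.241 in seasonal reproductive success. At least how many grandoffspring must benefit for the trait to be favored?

r to a grandoffspring = 0.25 (two parent–offspring links: r = (1/2)^2 = 1/4).
Hamilton's rule: n·r·B > C  ⇒  n > C/(r·B) = 0.172/(0.25·0.241) = 2.855.
The smallest integer exceeding 2.855 is 3.

3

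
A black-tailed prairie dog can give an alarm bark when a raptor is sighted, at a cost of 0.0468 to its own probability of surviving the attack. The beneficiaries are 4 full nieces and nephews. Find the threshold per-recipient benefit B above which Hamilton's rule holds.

r to a full niece or nephew = 0.25 (full aunt/uncle↔niece/nephew: two paths of length 3 through the shared grandparent pair: r = 2·(1/2)^3 = 1/4).
Hamilton's rule with n recipients of equal r: n·r·B > C, so B > C/(n·r) = 0.0468/(4·0.25) = 0.0468.

0.0468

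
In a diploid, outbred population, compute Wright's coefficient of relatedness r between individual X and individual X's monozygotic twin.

1

Each parent–offspring link contributes a factor of 1/2, and independent paths through distinct common ancestors add.
Monozygotic twins share every allele identical by descent: r = 1.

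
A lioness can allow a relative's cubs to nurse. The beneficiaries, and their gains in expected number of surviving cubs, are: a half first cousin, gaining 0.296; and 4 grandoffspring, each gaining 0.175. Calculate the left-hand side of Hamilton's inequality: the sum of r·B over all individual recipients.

0.1935

r to a half first cousin = 1/16 (half first cousins share one grandparent — one path of length 4: r = (1/2)^4 = 1/16).
r to a grandoffspring = 0.25 (two parent–offspring links: r = (1/2)^2 = 1/4).
Summing one r·B term per recipient: 1·0.0625·0.296 + 4·0.25·0.175 = 0.1935.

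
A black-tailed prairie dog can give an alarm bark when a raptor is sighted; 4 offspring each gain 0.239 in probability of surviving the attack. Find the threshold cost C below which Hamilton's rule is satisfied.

r to an offspring = 0.5 (one parent–offspring link: r = (1/2)^1 = 1/2).
Hamilton's rule: n·r·B > C, so the trait is favored while C < n·r·B = 4·0.5·0.239 = 0.478.

0.478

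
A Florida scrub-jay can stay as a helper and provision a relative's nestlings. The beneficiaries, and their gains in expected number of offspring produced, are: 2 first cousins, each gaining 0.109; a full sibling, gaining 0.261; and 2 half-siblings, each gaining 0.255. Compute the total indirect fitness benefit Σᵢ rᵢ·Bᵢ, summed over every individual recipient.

0.28525

r to a first cousin = 1/8 (first cousins share one grandparent pair — two paths of length 4: r = 2·(1/2)^4 = 1/8).
r to a full sibling = 0.5 (full sibs share both parents — two paths of length 2: r = 2·(1/2)^2 = 1/2).
r to a half-sibling = 1/4 (half-sibs share one parent — one path of length 2: r = (1/2)^2 = 1/4).
Summing one r·B term per recipient: 2·0.125·0.109 + 1·0.5·0.261 + 2·0.25·0.255 = 0.28525.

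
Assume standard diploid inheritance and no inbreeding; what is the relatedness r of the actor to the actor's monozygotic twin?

Each parent–offspring link contributes a factor of 1/2, and independent paths through distinct common ancestors add.
Monozygotic twins share every allele identical by descent: r = 1.

1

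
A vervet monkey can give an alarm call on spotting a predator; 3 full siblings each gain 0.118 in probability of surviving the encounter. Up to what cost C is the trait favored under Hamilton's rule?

r to a full sibling = 0.5 (full sibs share both parents — two paths of length 2: r = 2·(1/2)^2 = 1/2).
Hamilton's rule: n·r·B > C, so the trait is favored while C < n·r·B = 3·0.5·0.118 = 0.177.

0.177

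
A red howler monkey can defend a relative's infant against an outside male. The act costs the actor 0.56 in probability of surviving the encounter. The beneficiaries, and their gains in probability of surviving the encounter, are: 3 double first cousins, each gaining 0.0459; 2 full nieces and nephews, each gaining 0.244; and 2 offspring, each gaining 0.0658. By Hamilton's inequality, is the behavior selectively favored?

Hamilton's rule: the trait is favored when the sum of r·B over every recipient exceeds the actor's cost C.
r to a double first cousin = 0.25 (double first cousins share both grandparent pairs — four paths of length 4: r = 4·(1/2)^4 = 1/4).
r to a full niece or nephew = 0.25 (full aunt/uncle↔niece/nephew: two paths of length 3 through the shared grandparent pair: r = 2·(1/2)^3 = 1/4).
r to an offspring = 0.5 (one parent–offspring link: r = (1/2)^1 = 1/2).
Summing one r·B term per recipient: 3·0.25·0.0459 + 2·0.25·0.244 + 2·0.5·0.0658 = 0.222225.
0.222225 < 0.56: the indirect benefit is less than the cost.

No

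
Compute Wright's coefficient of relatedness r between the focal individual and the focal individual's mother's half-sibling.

Each parent–offspring link contributes a factor of 1/2, and independent paths through distinct common ancestors add.
Half-aunt/uncle↔niece/nephew: one path of length 3: r = (1/2)^3 = 1/8.

0.125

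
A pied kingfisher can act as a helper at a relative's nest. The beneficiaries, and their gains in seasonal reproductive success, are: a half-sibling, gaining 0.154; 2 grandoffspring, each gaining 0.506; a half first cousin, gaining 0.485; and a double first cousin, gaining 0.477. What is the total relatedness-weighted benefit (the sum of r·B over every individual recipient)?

r to a half-sibling = 0.25 (half-sibs share one parent — one path of length 2: r = (1/2)^2 = 1/4).
r to a grandoffspring = 0.25 (two parent–offspring links: r = (1/2)^2 = 1/4).
r to a half first cousin = 1/16 (half first cousins share one grandparent — one path of length 4: r = (1/2)^4 = 1/16).
r to a double first cousin = 1/4 (double first cousins share both grandparent pairs — four paths of length 4: r = 4·(1/2)^4 = 1/4).
Summing one r·B term per recipient: 1·0.25·0.154 + 2·0.25·0.506 + 1·0.0625·0.485 + 1·0.25·0.477 = 0.4410625.

0.4410625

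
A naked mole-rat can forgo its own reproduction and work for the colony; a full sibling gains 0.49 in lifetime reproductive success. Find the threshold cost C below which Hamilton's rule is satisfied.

r to a full sibling = 0.5 (full sibs share both parents — two paths of length 2: r = 2·(1/2)^2 = 1/2).
Hamilton's rule: n·r·B > C, so the trait is favored while C < n·r·B = 1·0.5·0.49 = 0.245.

0.245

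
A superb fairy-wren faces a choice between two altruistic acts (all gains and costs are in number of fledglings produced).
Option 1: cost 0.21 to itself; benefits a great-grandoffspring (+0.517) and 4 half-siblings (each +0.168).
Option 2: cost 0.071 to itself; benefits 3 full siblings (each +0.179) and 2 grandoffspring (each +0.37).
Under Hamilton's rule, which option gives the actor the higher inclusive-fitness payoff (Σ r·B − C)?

Option 2

Option 1: r to a great-grandoffspring = 0.125.
Option 1: r to a half-sibling = 0.25.
Option 1: Σ r·B − C = (1·0.125·0.517 + 4·0.25·0.168) − 0.21 = 0.022625.
Option 2: r to a full sibling = 0.5.
Option 2: r to a grandoffspring = 0.25.
Option 2: Σ r·B − C = (3·0.5·0.179 + 2·0.25·0.37) − 0.071 = 0.3825.
Option 2 has the higher net inclusive-fitness payoff.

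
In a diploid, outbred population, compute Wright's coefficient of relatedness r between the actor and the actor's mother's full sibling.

0.25

Each parent–offspring link contributes a factor of 1/2, and independent paths through distinct common ancestors add.
Full aunt/uncle↔niece/nephew: two paths of length 3 through the shared grandparent pair: r = 2·(1/2)^3 = 1/4.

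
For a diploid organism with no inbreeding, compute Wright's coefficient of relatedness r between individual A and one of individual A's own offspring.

0.5

Each parent–offspring link contributes a factor of 1/2, and independent paths through distinct common ancestors add.
One parent–offspring link: r = (1/2)^1 = 1/2.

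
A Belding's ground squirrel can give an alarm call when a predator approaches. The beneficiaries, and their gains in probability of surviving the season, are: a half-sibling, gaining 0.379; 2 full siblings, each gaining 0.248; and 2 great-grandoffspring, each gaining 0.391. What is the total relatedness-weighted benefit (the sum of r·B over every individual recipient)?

0.4405

r to a half-sibling = 0.25 (half-sibs share one parent — one path of length 2: r = (1/2)^2 = 1/4).
r to a full sibling = 0.5 (full sibs share both parents — two paths of length 2: r = 2·(1/2)^2 = 1/2).
r to a great-grandoffspring = 0.125 (three parent–offspring links: r = (1/2)^3 = 1/8).
Summing one r·B term per recipient: 1·0.25·0.379 + 2·0.5·0.248 + 2·0.125·0.391 = 0.4405.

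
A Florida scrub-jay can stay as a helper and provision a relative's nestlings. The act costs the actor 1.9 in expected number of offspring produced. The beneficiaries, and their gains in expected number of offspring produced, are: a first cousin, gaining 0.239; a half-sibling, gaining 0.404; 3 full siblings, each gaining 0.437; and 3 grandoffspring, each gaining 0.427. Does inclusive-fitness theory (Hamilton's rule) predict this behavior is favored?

Hamilton's rule: the trait is favored when the sum of r·B over every recipient exceeds the actor's cost C.
r to a first cousin = 1/8 (first cousins share one grandparent pair — two paths of length 4: r = 2·(1/2)^4 = 1/8).
r to a half-sibling = 1/4 (half-sibs share one parent — one path of length 2: r = (1/2)^2 = 1/4).
r to a full sibling = 1/2 (full sibs share both parents — two paths of length 2: r = 2·(1/2)^2 = 1/2).
r to a grandoffspring = 0.25 (two parent–offspring links: r = (1/2)^2 = 1/4).
Summing one r·B term per recipient: 1·0.125·0.239 + 1·0.25·0.404 + 3·0.5·0.437 + 3·0.25·0.427 = 1.106625.
1.106625 < 1.9: the indirect benefit is less than the cost.

No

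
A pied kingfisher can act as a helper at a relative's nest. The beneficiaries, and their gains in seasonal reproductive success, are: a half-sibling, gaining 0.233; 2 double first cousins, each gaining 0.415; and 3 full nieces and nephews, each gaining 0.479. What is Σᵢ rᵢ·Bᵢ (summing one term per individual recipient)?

r to a half-sibling = 0.25 (half-sibs share one parent — one path of length 2: r = (1/2)^2 = 1/4).
r to a double first cousin = 1/4 (double first cousins share both grandparent pairs — four paths of length 4: r = 4·(1/2)^4 = 1/4).
r to a full niece or nephew = 1/4 (full aunt/uncle↔niece/nephew: two paths of length 3 through the shared grandparent pair: r = 2·(1/2)^3 = 1/4).
Summing one r·B term per recipient: 1·0.25·0.233 + 2·0.25·0.415 + 3·0.25·0.479 = 0.625.

0.625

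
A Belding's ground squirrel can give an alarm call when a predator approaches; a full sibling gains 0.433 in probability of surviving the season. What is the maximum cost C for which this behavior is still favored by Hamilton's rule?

r to a full sibling = 0.5 (full sibs share both parents — two paths of length 2: r = 2·(1/2)^2 = 1/2).
Hamilton's rule: n·r·B > C, so the trait is favored while C < n·r·B = 1·0.5·0.433 = 0.2165.

0.2165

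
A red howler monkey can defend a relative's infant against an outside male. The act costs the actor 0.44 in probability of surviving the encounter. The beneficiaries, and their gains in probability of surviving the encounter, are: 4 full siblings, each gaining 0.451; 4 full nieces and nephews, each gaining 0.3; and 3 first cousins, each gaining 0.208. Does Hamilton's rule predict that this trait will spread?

Yes

Hamilton's rule: the trait is favored when the sum of r·B over every recipient exceeds the actor's cost C.
r to a full sibling = 0.5 (full sibs share both parents — two paths of length 2: r = 2·(1/2)^2 = 1/2).
r to a full niece or nephew = 1/4 (full aunt/uncle↔niece/nephew: two paths of length 3 through the shared grandparent pair: r = 2·(1/2)^3 = 1/4).
r to a first cousin = 1/8 (first cousins share one grandparent pair — two paths of length 4: r = 2·(1/2)^4 = 1/8).
Summing one r·B term per recipient: 4·0.5·0.451 + 4·0.25·0.3 + 3·0.125·0.208 = 1.28.
1.28 > 0.44: the indirect benefit exceeds the cost.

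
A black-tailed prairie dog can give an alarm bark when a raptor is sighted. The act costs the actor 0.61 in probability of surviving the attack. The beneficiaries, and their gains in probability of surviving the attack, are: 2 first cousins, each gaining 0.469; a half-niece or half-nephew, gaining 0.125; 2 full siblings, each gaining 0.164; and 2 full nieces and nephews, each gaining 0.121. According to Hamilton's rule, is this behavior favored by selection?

No

Hamilton's rule: the trait is favored when the sum of r·B over every recipient exceeds the actor's cost C.
r to a first cousin = 0.125 (first cousins share one grandparent pair — two paths of length 4: r = 2·(1/2)^4 = 1/8).
r to a half-niece or half-nephew = 1/8 (half-aunt/uncle↔niece/nephew: one path of length 3: r = (1/2)^3 = 1/8).
r to a full sibling = 1/2 (full sibs share both parents — two paths of length 2: r = 2·(1/2)^2 = 1/2).
r to a full niece or nephew = 0.25 (full aunt/uncle↔niece/nephew: two paths of length 3 through the shared grandparent pair: r = 2·(1/2)^3 = 1/4).
Summing one r·B term per recipient: 2·0.125·0.469 + 1·0.125·0.125 + 2·0.5·0.164 + 2·0.25·0.121 = 0.357375.
0.357375 < 0.61: the indirect benefit is less than the cost.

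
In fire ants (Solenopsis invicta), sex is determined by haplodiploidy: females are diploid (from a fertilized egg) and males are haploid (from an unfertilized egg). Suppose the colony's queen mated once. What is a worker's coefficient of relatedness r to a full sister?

Haplodiploid full sisters inherit their father's entire haploid genome identically (contributing 1/2) and on average half of their mother's contribution (1/2 · 1/2 = 1/4); r = 1/2 + 1/4 = 3/4.

0.75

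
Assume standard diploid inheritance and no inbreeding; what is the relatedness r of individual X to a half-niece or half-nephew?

Each parent–offspring link contributes a factor of 1/2, and independent paths through distinct common ancestors add.
Half-aunt/uncle↔niece/nephew: one path of length 3: r = (1/2)^3 = 1/8.

0.125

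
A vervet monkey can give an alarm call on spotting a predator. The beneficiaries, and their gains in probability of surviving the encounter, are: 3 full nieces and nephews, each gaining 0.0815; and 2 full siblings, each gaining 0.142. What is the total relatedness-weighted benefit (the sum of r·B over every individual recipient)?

0.203125

r to a full niece or nephew = 1/4 (full aunt/uncle↔niece/nephew: two paths of length 3 through the shared grandparent pair: r = 2·(1/2)^3 = 1/4).
r to a full sibling = 1/2 (full sibs share both parents — two paths of length 2: r = 2·(1/2)^2 = 1/2).
Summing one r·B term per recipient: 3·0.25·0.0815 + 2·0.5·0.142 = 0.203125.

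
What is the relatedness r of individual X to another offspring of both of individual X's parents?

0.5

Each parent–offspring link contributes a factor of 1/2, and independent paths through distinct common ancestors add.
Full sibs share both parents — two paths of length 2: r = 2·(1/2)^2 = 1/2.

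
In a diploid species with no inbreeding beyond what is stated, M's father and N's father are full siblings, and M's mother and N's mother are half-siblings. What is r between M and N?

0.1875

With two independent routes of shared ancestry, r is the sum of the two contributions.
M and N are related in two ways: first cousins through their fathers (r = 1/8) and half first cousins through their mothers (r = 1/16).
r = 1/8 + 1/16 = 3/16 = 0.1875.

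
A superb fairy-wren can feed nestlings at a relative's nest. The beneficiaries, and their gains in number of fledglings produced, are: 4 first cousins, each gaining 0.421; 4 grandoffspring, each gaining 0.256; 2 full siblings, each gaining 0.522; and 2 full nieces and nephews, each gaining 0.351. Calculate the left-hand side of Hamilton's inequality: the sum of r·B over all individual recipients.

r to a first cousin = 1/8 (first cousins share one grandparent pair — two paths of length 4: r = 2·(1/2)^4 = 1/8).
r to a grandoffspring = 0.25 (two parent–offspring links: r = (1/2)^2 = 1/4).
r to a full sibling = 0.5 (full sibs share both parents — two paths of length 2: r = 2·(1/2)^2 = 1/2).
r to a full niece or nephew = 0.25 (full aunt/uncle↔niece/nephew: two paths of length 3 through the shared grandparent pair: r = 2·(1/2)^3 = 1/4).
Summing one r·B term per recipient: 4·0.125·0.421 + 4·0.25·0.256 + 2·0.5·0.522 + 2·0.25·0.351 = 1.164.

1.164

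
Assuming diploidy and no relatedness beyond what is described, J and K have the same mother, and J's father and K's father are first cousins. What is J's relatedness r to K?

Wright's path rule: contributions from independent ancestry routes add.
J and K are related in two ways: half-sibs through their shared mother (r = 1/4) and second cousins through their fathers (r = 1/32).
r = 1/4 + 1/32 = 0.28125.

0.28125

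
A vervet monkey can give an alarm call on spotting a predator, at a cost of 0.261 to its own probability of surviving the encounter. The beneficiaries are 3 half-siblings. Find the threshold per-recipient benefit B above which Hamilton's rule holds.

r to a half-sibling = 0.25 (half-sibs share one parent — one path of length 2: r = (1/2)^2 = 1/4).
Hamilton's rule with n recipients of equal r: n·r·B > C, so B > C/(n·r) = 0.261/(3·0.25) = 0.348.

0.348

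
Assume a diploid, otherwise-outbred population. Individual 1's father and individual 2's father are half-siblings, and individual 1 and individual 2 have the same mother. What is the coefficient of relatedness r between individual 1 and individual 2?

Relatedness sums over independent paths through distinct common ancestors.
Individual 1 and individual 2 are related in two ways: half first cousins through their fathers (r = 1/16) and half-sibs through their shared mother (r = 1/4).
r = 1/16 + 1/4 = 5/16 = 0.3125.

0.3125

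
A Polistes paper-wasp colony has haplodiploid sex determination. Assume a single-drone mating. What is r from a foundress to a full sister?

Haplodiploid full sisters inherit their father's entire haploid genome identically (contributing 1/2) and on average half of their mother's contribution (1/2 · 1/2 = 1/4); r = 1/2 + 1/4 = 3/4.

0.75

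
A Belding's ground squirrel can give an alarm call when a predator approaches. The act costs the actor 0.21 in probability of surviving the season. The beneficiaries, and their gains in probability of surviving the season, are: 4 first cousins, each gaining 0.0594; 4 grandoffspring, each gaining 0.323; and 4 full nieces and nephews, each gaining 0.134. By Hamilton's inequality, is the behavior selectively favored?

Yes

Hamilton's rule: the trait is favored when the sum of r·B over every recipient exceeds the actor's cost C.
r to a first cousin = 1/8 (first cousins share one grandparent pair — two paths of length 4: r = 2·(1/2)^4 = 1/8).
r to a grandoffspring = 1/4 (two parent–offspring links: r = (1/2)^2 = 1/4).
r to a full niece or nephew = 0.25 (full aunt/uncle↔niece/nephew: two paths of length 3 through the shared grandparent pair: r = 2·(1/2)^3 = 1/4).
Summing one r·B term per recipient: 4·0.125·0.0594 + 4·0.25·0.323 + 4·0.25·0.134 = 0.4867.
0.4867 > 0.21: the indirect benefit exceeds the cost.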